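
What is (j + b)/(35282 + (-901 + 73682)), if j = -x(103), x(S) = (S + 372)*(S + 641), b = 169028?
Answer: -184372/108063 ≈ -1.7062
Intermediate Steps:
x(S) = (372 + S)*(641 + S)
j = -353400 (j = -(238452 + 103**2 + 1013*103) = -(238452 + 10609 + 104339) = -1*353400 = -353400)
(j + b)/(35282 + (-901 + 73682)) = (-353400 + 169028)/(35282 + (-901 + 73682)) = -184372/(35282 + 72781) = -184372/108063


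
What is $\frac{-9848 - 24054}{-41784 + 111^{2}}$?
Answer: $\frac{1474}{1281} \approx 1.1507$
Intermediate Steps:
$\frac{-9848 - 24054}{-41784 + 111^{2}} = - \frac{33902}{-41784 + 12321} = - \frac{33902}{-29463} = \left(-33902\right) \left(- \frac{1}{29463}\right) = \frac{1474}{1281}$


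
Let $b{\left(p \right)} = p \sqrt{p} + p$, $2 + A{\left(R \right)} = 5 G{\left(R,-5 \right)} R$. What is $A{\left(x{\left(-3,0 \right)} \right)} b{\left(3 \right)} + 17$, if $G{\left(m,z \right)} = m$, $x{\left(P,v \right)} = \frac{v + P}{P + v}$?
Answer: $26 + 9 \sqrt{3} \approx 41.588$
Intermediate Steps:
$x{\left(P,v \right)} = 1$ ($x{\left(P,v \right)} = \frac{P + v}{P + v} = 1$)
$A{\left(R \right)} = -2 + 5 R^{2}$ ($A{\left(R \right)} = -2 + 5 R R = -2 + 5 R^{2}$)
$b{\left(p \right)} = p + p^{\frac{3}{2}}$ ($b{\left(p \right)} = p^{\frac{3}{2}} + p = p + p^{\frac{3}{2}}$)
$A{\left(x{\left(-3,0 \right)} \right)} b{\left(3 \right)} + 17 = \left(-2 + 5 \cdot 1^{2}\right) \left(3 + 3^{\frac{3}{2}}\right) + 17 = \left(-2 + 5 \cdot 1\right) \left(3 + 3 \sqrt{3}\right) + 17 = \left(-2 + 5\right) \left(3 + 3 \sqrt{3}\right) + 17 = 3 \left(3 + 3 \sqrt{3}\right) + 17 = \left(9 + 9 \sqrt{3}\right) + 17 = 26 + 9 \sqrt{3}$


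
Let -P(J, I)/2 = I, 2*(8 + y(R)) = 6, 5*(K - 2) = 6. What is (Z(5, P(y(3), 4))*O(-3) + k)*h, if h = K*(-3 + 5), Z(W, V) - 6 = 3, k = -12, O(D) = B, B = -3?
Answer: -1248/5 ≈ -249.60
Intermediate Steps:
K = 16/5 (K = 2 + (⅕)*6 = 2 + 6/5 = 16/5 ≈ 3.2000)
y(R) = -5 (y(R) = -8 + (½)*6 = -8 + 3 = -5)
P(J, I) = -2*I
O(D) = -3
Z(W, V) = 9 (Z(W, V) = 6 + 3 = 9)
h = 32/5 (h = 16*(-3 + 5)/5 = (16/5)*2 = 32/5 ≈ 6.4000)
(Z(5, P(y(3), 4))*O(-3) + k)*h = (9*(-3) - 12)*(32/5) = (-27 - 12)*(32/5) = -39*32/5 = -1248/5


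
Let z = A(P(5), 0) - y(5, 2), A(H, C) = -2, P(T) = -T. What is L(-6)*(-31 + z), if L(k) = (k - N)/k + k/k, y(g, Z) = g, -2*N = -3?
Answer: -171/2 ≈ -85.500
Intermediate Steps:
N = 3/2 (N = -1/2*(-3) = 3/2 ≈ 1.5000)
z = -7 (z = -2 - 1*5 = -2 - 5 = -7)
L(k) = 1 + (-3/2 + k)/k (L(k) = (k - 1*3/2)/k + k/k = (k - 3/2)/k + 1 = (-3/2 + k)/k + 1 = 1 + (-3/2 + k)/k)
L(-6)*(-31 + z) = (2 - 3/2/(-6))*(-31 - 7) = (2 - 3/2*(-1/6))*(-38) = (2 + 1/4)*(-38) = (9/4)*(-38) = -171/2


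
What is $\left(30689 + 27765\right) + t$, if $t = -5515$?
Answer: $52939$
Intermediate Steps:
$\left(30689 + 27765\right) + t = \left(30689 + 27765\right) - 5515 = 58454 - 5515 = 52939$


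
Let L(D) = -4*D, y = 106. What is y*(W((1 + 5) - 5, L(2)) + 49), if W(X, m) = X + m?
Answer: 4452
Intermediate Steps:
y*(W((1 + 5) - 5, L(2)) + 49) = 106*((((1 + 5) - 5) - 4*2) + 49) = 106*(((6 - 5) - 8) + 49) = 106*((1 - 8) + 49) = 106*(-7 + 49) = 106*42 = 4452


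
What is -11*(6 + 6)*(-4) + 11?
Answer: 539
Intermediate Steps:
-11*(6 + 6)*(-4) + 11 = -132*(-4) + 11 = -11*(-48) + 11 = 528 + 11 = 539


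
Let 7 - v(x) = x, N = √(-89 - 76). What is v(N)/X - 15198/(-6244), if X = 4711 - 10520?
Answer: 44120737/18135698 + I*√165/5809 ≈ 2.4328 + 0.0022113*I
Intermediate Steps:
X = -5809
N = I*√165 (N = √(-165) = I*√165 ≈ 12.845*I)
v(x) = 7 - x
v(N)/X - 15198/(-6244) = (7 - I*√165)/(-5809) - 15198/(-6244) = (7 - I*√165)*(-1/5809) - 15198*(-1/6244) = (-7/5809 + I*√165/5809) + 7599/3122 = 44120737/18135698 + I*√165/5809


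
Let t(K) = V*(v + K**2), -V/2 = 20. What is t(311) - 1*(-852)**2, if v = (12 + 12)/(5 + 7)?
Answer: -4594824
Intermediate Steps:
V = -40 (V = -2*20 = -40)
v = 2 (v = 24/12 = 24*(1/12) = 2)
t(K) = -80 - 40*K**2 (t(K) = -40*(2 + K**2) = -80 - 40*K**2)
t(311) - 1*(-852)**2 = (-80 - 40*311**2) - 1*(-852)**2 = (-80 - 40*96721) - 1*725904 = (-80 - 3868840) - 725904 = -3868920 - 725904 = -4594824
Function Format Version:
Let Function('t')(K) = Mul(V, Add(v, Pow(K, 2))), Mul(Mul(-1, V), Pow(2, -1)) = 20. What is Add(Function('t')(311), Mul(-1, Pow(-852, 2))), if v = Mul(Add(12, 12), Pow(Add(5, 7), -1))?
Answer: -4594824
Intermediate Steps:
V = -40 (V = Mul(-2, 20) = -40)
v = 2 (v = Mul(24, Pow(12, -1)) = Mul(24, Rational(1, 12)) = 2)
Function('t')(K) = Add(-80, Mul(-40, Pow(K, 2))) (Function('t')(K) = Mul(-40, Add(2, Pow(K, 2))) = Add(-80, Mul(-40, Pow(K, 2))))
Add(Function('t')(311), Mul(-1, Pow(-852, 2))) = Add(Add(-80, Mul(-40, Pow(311, 2))), Mul(-1, Pow(-852, 2))) = Add(Add(-80, Mul(-40, 96721)), Mul(-1, 725904)) = Add(Add(-80, -3868840), -725904) = Add(-3868920, -725904) = -4594824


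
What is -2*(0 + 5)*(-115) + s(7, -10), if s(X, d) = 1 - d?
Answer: 1161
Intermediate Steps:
-2*(0 + 5)*(-115) + s(7, -10) = -2*(0 + 5)*(-115) + (1 - 1*(-10)) = -2*5*(-115) + (1 + 10) = -10*(-115) + 11 = 1150 + 11 = 1161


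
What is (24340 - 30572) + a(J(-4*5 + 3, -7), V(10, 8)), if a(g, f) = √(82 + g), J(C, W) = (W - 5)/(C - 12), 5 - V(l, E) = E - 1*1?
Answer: -6232 + √69310/29 ≈ -6222.9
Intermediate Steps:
V(l, E) = 6 - E (V(l, E) = 5 - (E - 1*1) = 5 - (E - 1) = 5 - (-1 + E) = 5 + (1 - E) = 6 - E)
J(C, W) = (-5 + W)/(-12 + C)
(24340 - 30572) + a(J(-4*5 + 3, -7), V(10, 8)) = (24340 - 30572) + √(82 + (-5 - 7)/(-12 + (-4*5 + 3))) = -6232 + √(82 - 12/(-12 + (-20 + 3))) = -6232 + √(82 - 12/(-12 - 17)) = -6232 + √(82 - 12/(-29)) = -6232 + √(82 - 1/29*(-12)) = -6232 + √(82 + 12/29) = -6232 + √(2390/29) = -6232 + √69310/29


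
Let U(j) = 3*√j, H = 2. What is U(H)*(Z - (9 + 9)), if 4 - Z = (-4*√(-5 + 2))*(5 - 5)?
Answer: -42*√2 ≈ -59.397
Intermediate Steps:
Z = 4 (Z = 4 - (-4*√(-5 + 2))*(5 - 5) = 4 - (-4*I*√3)*0 = 4 - 1*0 = 4 + 0 = 4)
U(H)*(Z - (9 + 9)) = (3*√2)*(4 - (9 + 9)) = (3*√2)*(4 - 1*18) = (3*√2)*(4 - 18) = (3*√2)*(-14) = -42*√2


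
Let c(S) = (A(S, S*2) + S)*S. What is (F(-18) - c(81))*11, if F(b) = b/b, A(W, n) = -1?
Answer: -71269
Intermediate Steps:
F(b) = 1
c(S) = S*(-1 + S) (c(S) = (-1 + S)*S = S*(-1 + S))
(F(-18) - c(81))*11 = (1 - 81*(-1 + 81))*11 = (1 - 81*80)*11 = (1 - 1*6480)*11 = (1 - 6480)*11 = -6479*11 = -71269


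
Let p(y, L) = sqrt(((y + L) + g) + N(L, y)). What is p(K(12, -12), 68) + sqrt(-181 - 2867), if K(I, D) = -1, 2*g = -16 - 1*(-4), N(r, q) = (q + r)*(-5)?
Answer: I*(sqrt(274) + 2*sqrt(762)) ≈ 71.762*I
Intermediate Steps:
N(r, q) = -5*q - 5*r
g = -6 (g = (-16 - 1*(-4))/2 = (-16 + 4)/2 = (1/2)*(-12) = -6)
p(y, L) = sqrt(-6 - 4*L - 4*y) (p(y, L) = sqrt(((y + L) - 6) + (-5*y - 5*L)) = sqrt(((L + y) - 6) + (-5*L - 5*y)) = sqrt((-6 + L + y) + (-5*L - 5*y)) = sqrt(-6 - 4*L - 4*y))
p(K(12, -12), 68) + sqrt(-181 - 2867) = sqrt(-6 - 4*68 - 4*(-1)) + sqrt(-181 - 2867) = sqrt(-6 - 272 + 4) + sqrt(-3048) = sqrt(-274) + 2*I*sqrt(762) = I*sqrt(274) + 2*I*sqrt(762)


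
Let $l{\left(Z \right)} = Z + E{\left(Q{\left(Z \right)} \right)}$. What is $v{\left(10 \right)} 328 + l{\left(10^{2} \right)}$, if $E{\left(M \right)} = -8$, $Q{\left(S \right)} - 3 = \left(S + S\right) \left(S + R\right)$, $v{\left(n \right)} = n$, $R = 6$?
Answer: $3372$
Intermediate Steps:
$Q{\left(S \right)} = 3 + 2 S \left(6 + S\right)$ ($Q{\left(S \right)} = 3 + \left(S + S\right) \left(S + 6\right) = 3 + 2 S \left(6 + S\right)$)
$l{\left(Z \right)} = -8 + Z$ ($l{\left(Z \right)} = Z - 8 = -8 + Z$)
$v{\left(10 \right)} 328 + l{\left(10^{2} \right)} = 10 \cdot 328 - \left(8 - 10^{2}\right) = 3280 + \left(-8 + 100\right) = 3280 + 92 = 3372$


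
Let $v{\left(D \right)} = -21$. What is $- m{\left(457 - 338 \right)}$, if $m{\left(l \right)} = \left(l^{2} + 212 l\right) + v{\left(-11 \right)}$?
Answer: $-39368$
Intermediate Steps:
$m{\left(l \right)} = -21 + l^{2} + 212 l$ ($m{\left(l \right)} = \left(l^{2} + 212 l\right) - 21 = -21 + l^{2} + 212 l$)
$- m{\left(457 - 338 \right)} = - (-21 + \left(457 - 338\right)^{2} + 212 \left(457 - 338\right)) = - (-21 + 119^{2} + 212 \cdot 119) = - (-21 + 14161 + 25228) = \left(-1\right) 39368 = -39368$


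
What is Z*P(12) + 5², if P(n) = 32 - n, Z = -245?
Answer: -4875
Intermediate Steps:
Z*P(12) + 5² = -245*(32 - 1*12) + 5² = -245*(32 - 12) + 25 = -245*20 + 25 = -4900 + 25 = -4875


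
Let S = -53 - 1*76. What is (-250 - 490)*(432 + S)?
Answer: -224220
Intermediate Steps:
S = -129 (S = -53 - 76 = -129)
(-250 - 490)*(432 + S) = (-250 - 490)*(432 - 129) = -740*303 = -224220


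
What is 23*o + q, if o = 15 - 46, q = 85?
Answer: -628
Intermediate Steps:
o = -31
23*o + q = 23*(-31) + 85 = -713 + 85 = -628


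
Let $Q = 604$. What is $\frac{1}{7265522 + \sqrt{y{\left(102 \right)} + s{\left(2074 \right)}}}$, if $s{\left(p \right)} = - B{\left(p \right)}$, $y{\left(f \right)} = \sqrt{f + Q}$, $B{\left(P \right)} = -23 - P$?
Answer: $\frac{1}{7265522 + \sqrt{2097 + \sqrt{706}}} \approx 1.3764 \cdot 10^{-7}$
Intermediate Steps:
$y{\left(f \right)} = \sqrt{604 + f}$ ($y{\left(f \right)} = \sqrt{f + 604} = \sqrt{604 + f}$)
$s{\left(p \right)} = 23 + p$ ($s{\left(p \right)} = - (-23 - p) = 23 + p$)
$\frac{1}{7265522 + \sqrt{y{\left(102 \right)} + s{\left(2074 \right)}}} = \frac{1}{7265522 + \sqrt{\sqrt{604 + 102} + \left(23 + 2074\right)}} = \frac{1}{7265522 + \sqrt{\sqrt{706} + 2097}} = \frac{1}{7265522 + \sqrt{2097 + \sqrt{706}}}$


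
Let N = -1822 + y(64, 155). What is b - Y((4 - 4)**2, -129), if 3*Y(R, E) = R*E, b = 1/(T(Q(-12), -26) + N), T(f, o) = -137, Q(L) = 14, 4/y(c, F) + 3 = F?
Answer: -38/74441 ≈ -0.00051047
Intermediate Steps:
y(c, F) = 4/(-3 + F)
N = -69235/38 (N = -1822 + 4/(-3 + 155) = -1822 + 4/152 = -1822 + 4*(1/152) = -1822 + 1/38 = -69235/38 ≈ -1822.0)
b = -38/74441 (b = 1/(-137 - 69235/38) = 1/(-74441/38) = -38/74441 ≈ -0.00051047)
Y(R, E) = E*R/3 (Y(R, E) = (R*E)/3 = (E*R)/3 = E*R/3)
b - Y((4 - 4)**2, -129) = -38/74441 - (-129)*(4 - 4)**2/3 = -38/74441 - (-129)*0**2/3 = -38/74441 - (-129)*0/3 = -38/74441 - 1*0 = -38/74441 + 0 = -38/74441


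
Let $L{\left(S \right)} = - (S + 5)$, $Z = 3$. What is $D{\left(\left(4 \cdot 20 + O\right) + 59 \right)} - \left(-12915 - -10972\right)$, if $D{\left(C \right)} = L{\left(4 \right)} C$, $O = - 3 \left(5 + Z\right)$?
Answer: $908$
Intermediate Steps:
$O = -24$ ($O = - 3 \left(5 + 3\right) = \left(-3\right) 8 = -24$)
$L{\left(S \right)} = -5 - S$ ($L{\left(S \right)} = - (5 + S) = -5 - S$)
$D{\left(C \right)} = - 9 C$ ($D{\left(C \right)} = \left(-5 - 4\right) C = - 9 C$)
$D{\left(\left(4 \cdot 20 + O\right) + 59 \right)} - \left(-12915 - -10972\right) = - 9 \left(\left(4 \cdot 20 - 24\right) + 59\right) - \left(-12915 - -10972\right) = - 9 \left(\left(80 - 24\right) + 59\right) - \left(-12915 + 10972\right) = - 9 \left(56 + 59\right) - -1943 = \left(-9\right) 115 + 1943 = -1035 + 1943 = 908$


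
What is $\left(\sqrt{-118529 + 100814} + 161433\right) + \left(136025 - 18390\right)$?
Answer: $279068 + i \sqrt{17715} \approx 2.7907 \cdot 10^{5} + 133.1 i$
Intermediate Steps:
$\left(\sqrt{-118529 + 100814} + 161433\right) + \left(136025 - 18390\right) = \left(\sqrt{-17715} + 161433\right) + \left(136025 - 18390\right) = \left(i \sqrt{17715} + 161433\right) + 117635 = \left(161433 + i \sqrt{17715}\right) + 117635 = 279068 + i \sqrt{17715}$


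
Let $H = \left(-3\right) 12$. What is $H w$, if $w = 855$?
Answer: $-30780$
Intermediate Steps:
$H = -36$
$H w = \left(-36\right) 855 = -30780$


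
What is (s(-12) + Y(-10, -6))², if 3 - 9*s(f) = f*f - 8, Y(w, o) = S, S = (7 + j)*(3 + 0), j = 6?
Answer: 47524/81 ≈ 586.72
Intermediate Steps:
S = 39 (S = (7 + 6)*(3 + 0) = 13*3 = 39)
Y(w, o) = 39
s(f) = 11/9 - f²/9 (s(f) = ⅓ - (f*f - 8)/9 = ⅓ - (f² - 8)/9 = ⅓ - (-8 + f²)/9 = ⅓ + (8/9 - f²/9) = 11/9 - f²/9)
(s(-12) + Y(-10, -6))² = ((11/9 - ⅑*(-12)²) + 39)² = ((11/9 - ⅑*144) + 39)² = ((11/9 - 16) + 39)² = (-133/9 + 39)² = (218/9)² = 47524/81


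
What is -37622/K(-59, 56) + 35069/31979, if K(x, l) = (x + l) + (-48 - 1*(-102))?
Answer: -1201325419/1630929 ≈ -736.59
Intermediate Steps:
K(x, l) = 54 + l + x (K(x, l) = (l + x) + (-48 + 102) = (l + x) + 54 = 54 + l + x)
-37622/K(-59, 56) + 35069/31979 = -37622/(54 + 56 - 59) + 35069/31979 = -37622/51 + 35069*(1/31979) = -37622*1/51 + 35069/31979 = -37622/51 + 35069/31979 = -1201325419/1630929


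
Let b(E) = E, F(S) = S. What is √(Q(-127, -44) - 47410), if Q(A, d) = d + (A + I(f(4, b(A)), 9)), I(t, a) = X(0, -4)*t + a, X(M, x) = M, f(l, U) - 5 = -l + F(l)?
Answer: 2*I*√11893 ≈ 218.11*I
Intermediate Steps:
f(l, U) = 5 (f(l, U) = 5 + (-l + l) = 5 + 0 = 5)
I(t, a) = a (I(t, a) = 0*t + a = 0 + a = a)
Q(A, d) = 9 + A + d (Q(A, d) = d + (A + 9) = d + (9 + A) = 9 + A + d)
√(Q(-127, -44) - 47410) = √((9 - 127 - 44) - 47410) = √(-162 - 47410) = √(-47572) = 2*I*√11893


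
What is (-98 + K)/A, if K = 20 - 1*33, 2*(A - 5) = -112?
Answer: 37/17 ≈ 2.1765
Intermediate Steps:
A = -51 (A = 5 + (1/2)*(-112) = 5 - 56 = -51)
K = -13 (K = 20 - 33 = -13)
(-98 + K)/A = (-98 - 13)/(-51) = -1/51*(-111) = 37/17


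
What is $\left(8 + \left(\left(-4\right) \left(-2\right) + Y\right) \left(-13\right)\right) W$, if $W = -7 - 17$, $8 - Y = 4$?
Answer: $3552$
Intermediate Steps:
$Y = 4$ ($Y = 8 - 4 = 4$)
$W = -24$ ($W = -7 - 17 = -24$)
$\left(8 + \left(\left(-4\right) \left(-2\right) + Y\right) \left(-13\right)\right) W = \left(8 + \left(\left(-4\right) \left(-2\right) + 4\right) \left(-13\right)\right) \left(-24\right) = \left(8 + \left(8 + 4\right) \left(-13\right)\right) \left(-24\right) = \left(8 + 12 \left(-13\right)\right) \left(-24\right) = \left(8 - 156\right) \left(-24\right) = \left(-148\right) \left(-24\right) = 3552$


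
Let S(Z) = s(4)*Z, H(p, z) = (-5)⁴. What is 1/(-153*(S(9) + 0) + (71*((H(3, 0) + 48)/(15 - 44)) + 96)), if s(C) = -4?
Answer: 29/114733 ≈ 0.00025276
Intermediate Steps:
H(p, z) = 625
S(Z) = -4*Z
1/(-153*(S(9) + 0) + (71*((H(3, 0) + 48)/(15 - 44)) + 96)) = 1/(-153*(-4*9 + 0) + (71*((625 + 48)/(15 - 44)) + 96)) = 1/(-153*(-36 + 0) + (71*(673/(-29)) + 96)) = 1/(-153*(-36) + (71*(673*(-1/29)) + 96)) = 1/(5508 + (71*(-673/29) + 96)) = 1/(5508 + (-47783/29 + 96)) = 1/(5508 - 44999/29) = 1/(114733/29) = 29/114733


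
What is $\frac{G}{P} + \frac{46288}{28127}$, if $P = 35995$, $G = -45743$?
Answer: $\frac{34502109}{92039215} \approx 0.37486$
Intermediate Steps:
$\frac{G}{P} + \frac{46288}{28127} = - \frac{45743}{35995} + \frac{46288}{28127} = \left(-45743\right) \frac{1}{35995} + 46288 \cdot \frac{1}{28127} = - \frac{45743}{35995} + \frac{4208}{2557} = \frac{34502109}{92039215}$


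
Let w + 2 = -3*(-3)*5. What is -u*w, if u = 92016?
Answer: -3956688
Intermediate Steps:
w = 43 (w = -2 - 3*(-3)*5 = -2 + 9*5 = -2 + 45 = 43)
-u*w = -92016*43 = -1*3956688 = -3956688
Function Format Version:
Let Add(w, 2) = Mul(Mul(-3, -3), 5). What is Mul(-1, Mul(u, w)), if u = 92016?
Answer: -3956688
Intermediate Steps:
w = 43 (w = Add(-2, Mul(Mul(-3, -3), 5)) = Add(-2, Mul(9, 5)) = Add(-2, 45) = 43)
Mul(-1, Mul(u, w)) = Mul(-1, Mul(92016, 43)) = Mul(-1, 3956688) = -3956688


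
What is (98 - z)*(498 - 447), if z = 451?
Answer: -18003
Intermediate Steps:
(98 - z)*(498 - 447) = (98 - 1*451)*(498 - 447) = (98 - 451)*51 = -353*51 = -18003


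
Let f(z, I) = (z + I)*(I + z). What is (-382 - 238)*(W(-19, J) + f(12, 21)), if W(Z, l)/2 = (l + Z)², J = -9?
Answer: -1647340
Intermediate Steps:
f(z, I) = (I + z)² (f(z, I) = (I + z)*(I + z) = (I + z)²)
W(Z, l) = 2*(Z + l)² (W(Z, l) = 2*(l + Z)² = 2*(Z + l)²)
(-382 - 238)*(W(-19, J) + f(12, 21)) = (-382 - 238)*(2*(-19 - 9)² + (21 + 12)²) = -620*(2*(-28)² + 33²) = -620*(2*784 + 1089) = -620*(1568 + 1089) = -620*2657 = -1647340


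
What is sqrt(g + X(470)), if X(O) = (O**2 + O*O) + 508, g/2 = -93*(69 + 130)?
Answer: sqrt(405294) ≈ 636.63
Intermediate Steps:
g = -37014 (g = 2*(-93*(69 + 130)) = 2*(-93*199) = 2*(-18507) = -37014)
X(O) = 508 + 2*O**2 (X(O) = (O**2 + O**2) + 508 = 2*O**2 + 508 = 508 + 2*O**2)
sqrt(g + X(470)) = sqrt(-37014 + (508 + 2*470**2)) = sqrt(-37014 + (508 + 2*220900)) = sqrt(-37014 + (508 + 441800)) = sqrt(-37014 + 442308) = sqrt(405294)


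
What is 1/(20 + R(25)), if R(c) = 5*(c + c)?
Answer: 1/270 ≈ 0.0037037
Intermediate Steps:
R(c) = 10*c (R(c) = 5*(2*c) = 10*c)
1/(20 + R(25)) = 1/(20 + 10*25) = 1/(20 + 250) = 1/270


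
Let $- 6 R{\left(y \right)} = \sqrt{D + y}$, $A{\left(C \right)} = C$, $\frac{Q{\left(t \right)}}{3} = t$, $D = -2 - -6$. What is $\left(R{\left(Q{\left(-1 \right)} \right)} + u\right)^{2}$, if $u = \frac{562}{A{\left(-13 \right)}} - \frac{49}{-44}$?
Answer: $\frac{5264808481}{2944656} \approx 1787.9$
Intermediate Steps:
$D = 4$ ($D = -2 + 6 = 4$)
$Q{\left(t \right)} = 3 t$
$R{\left(y \right)} = - \frac{\sqrt{4 + y}}{6}$
$u = - \frac{24091}{572}$ ($u = \frac{562}{-13} - \frac{49}{-44} = 562 \left(- \frac{1}{13}\right) - - \frac{49}{44} = - \frac{562}{13} + \frac{49}{44} = - \frac{24091}{572} \approx -42.117$)
$\left(R{\left(Q{\left(-1 \right)} \right)} + u\right)^{2} = \left(- \frac{\sqrt{4 + 3 \left(-1\right)}}{6} - \frac{24091}{572}\right)^{2} = \left(- \frac{\sqrt{4 - 3}}{6} - \frac{24091}{572}\right)^{2} = \left(- \frac{\sqrt{1}}{6} - \frac{24091}{572}\right)^{2} = \left(\left(- \frac{1}{6}\right) 1 - \frac{24091}{572}\right)^{2} = \left(- \frac{1}{6} - \frac{24091}{572}\right)^{2} = \left(- \frac{72559}{1716}\right)^{2} = \frac{5264808481}{2944656}$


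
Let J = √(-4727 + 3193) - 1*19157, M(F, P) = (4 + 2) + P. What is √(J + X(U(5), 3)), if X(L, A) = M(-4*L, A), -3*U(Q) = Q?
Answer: √(-19148 + I*√1534) ≈ 0.142 + 138.38*I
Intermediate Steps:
M(F, P) = 6 + P
U(Q) = -Q/3
X(L, A) = 6 + A
J = -19157 + I*√1534 (J = √(-1534) - 19157 = I*√1534 - 19157 = -19157 + I*√1534 ≈ -19157.0 + 39.166*I)
√(J + X(U(5), 3)) = √((-19157 + I*√1534) + (6 + 3)) = √((-19157 + I*√1534) + 9) = √(-19148 + I*√1534)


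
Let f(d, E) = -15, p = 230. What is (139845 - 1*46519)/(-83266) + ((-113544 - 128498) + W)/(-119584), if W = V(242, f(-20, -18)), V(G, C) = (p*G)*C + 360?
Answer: 19620595107/2489320336 ≈ 7.8819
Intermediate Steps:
V(G, C) = 360 + 230*C*G (V(G, C) = (230*G)*C + 360 = 230*C*G + 360 = 360 + 230*C*G)
W = -834540 (W = 360 + 230*(-15)*242 = 360 - 834900 = -834540)
(139845 - 1*46519)/(-83266) + ((-113544 - 128498) + W)/(-119584) = (139845 - 1*46519)/(-83266) + ((-113544 - 128498) - 834540)/(-119584) = (139845 - 46519)*(-1/83266) + (-242042 - 834540)*(-1/119584) = 93326*(-1/83266) - 1076582*(-1/119584) = -46663/41633 + 538291/59792 = 19620595107/2489320336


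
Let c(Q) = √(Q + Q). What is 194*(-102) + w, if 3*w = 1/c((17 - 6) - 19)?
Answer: -19788 - I/12 ≈ -19788.0 - 0.083333*I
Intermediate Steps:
c(Q) = √2*√Q (c(Q) = √(2*Q) = √2*√Q)
w = -I/12 (w = 1/(3*((√2*√((17 - 6) - 19)))) = 1/(3*((√2*√(11 - 19)))) = 1/(3*((√2*√(-8)))) = 1/(3*((√2*(2*I*√2)))) = 1/(3*((4*I))) = (-I/4)/3 = -I/12 ≈ -0.083333*I)
194*(-102) + w = 194*(-102) - I/12 = -19788 - I/12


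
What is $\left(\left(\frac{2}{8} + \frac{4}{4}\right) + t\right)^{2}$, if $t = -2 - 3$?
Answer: $\frac{225}{16} \approx 14.063$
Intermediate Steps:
$t = -5$
$\left(\left(\frac{2}{8} + \frac{4}{4}\right) + t\right)^{2} = \left(\left(\frac{2}{8} + \frac{4}{4}\right) - 5\right)^{2} = \left(\left(2 \cdot \frac{1}{8} + 4 \cdot \frac{1}{4}\right) - 5\right)^{2} = \left(\left(\frac{1}{4} + 1\right) - 5\right)^{2} = \left(\frac{5}{4} - 5\right)^{2} = \left(- \frac{15}{4}\right)^{2} = \frac{225}{16}$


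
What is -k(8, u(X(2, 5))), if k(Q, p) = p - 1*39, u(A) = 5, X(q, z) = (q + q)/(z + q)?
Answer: 34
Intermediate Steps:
X(q, z) = 2*q/(q + z) (X(q, z) = (2*q)/(q + z) = 2*q/(q + z))
k(Q, p) = -39 + p (k(Q, p) = p - 39 = -39 + p)
-k(8, u(X(2, 5))) = -(-39 + 5) = -1*(-34) = 34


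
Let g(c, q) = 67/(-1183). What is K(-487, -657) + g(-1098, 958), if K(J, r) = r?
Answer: -777298/1183 ≈ -657.06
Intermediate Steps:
g(c, q) = -67/1183 (g(c, q) = 67*(-1/1183) = -67/1183)
K(-487, -657) + g(-1098, 958) = -657 - 67/1183 = -777298/1183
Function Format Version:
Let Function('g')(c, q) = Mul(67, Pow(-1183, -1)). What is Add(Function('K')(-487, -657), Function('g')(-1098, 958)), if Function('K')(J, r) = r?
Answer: Rational(-777298, 1183) ≈ -657.06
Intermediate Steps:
Function('g')(c, q) = Rational(-67, 1183) (Function('g')(c, q) = Mul(67, Rational(-1, 1183)) = Rational(-67, 1183))
Add(Function('K')(-487, -657), Function('g')(-1098, 958)) = Add(-657, Rational(-67, 1183)) = Rational(-777298, 1183)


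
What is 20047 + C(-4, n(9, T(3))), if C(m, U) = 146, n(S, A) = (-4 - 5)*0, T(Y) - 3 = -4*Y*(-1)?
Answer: 20193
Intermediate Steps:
T(Y) = 3 + 4*Y (T(Y) = 3 - 4*Y*(-1) = 3 + 4*Y)
n(S, A) = 0 (n(S, A) = -9*0 = 0)
20047 + C(-4, n(9, T(3))) = 20047 + 146 = 20193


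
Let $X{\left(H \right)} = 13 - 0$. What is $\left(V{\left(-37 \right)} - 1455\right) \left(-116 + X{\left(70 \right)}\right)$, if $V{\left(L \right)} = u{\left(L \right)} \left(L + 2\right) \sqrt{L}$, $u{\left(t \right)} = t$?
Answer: $149865 - 133385 i \sqrt{37} \approx 1.4987 \cdot 10^{5} - 8.1135 \cdot 10^{5} i$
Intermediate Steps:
$X{\left(H \right)} = 13$ ($X{\left(H \right)} = 13 + 0 = 13$)
$V{\left(L \right)} = L^{\frac{3}{2}} \left(2 + L\right)$ ($V{\left(L \right)} = L \left(L + 2\right) \sqrt{L} = L \left(2 + L\right) \sqrt{L} = L^{\frac{3}{2}} \left(2 + L\right)$)
$\left(V{\left(-37 \right)} - 1455\right) \left(-116 + X{\left(70 \right)}\right) = \left(\left(-37\right)^{\frac{3}{2}} \left(2 - 37\right) - 1455\right) \left(-116 + 13\right) = \left(- 37 i \sqrt{37} \left(-35\right) - 1455\right) \left(-103\right) = \left(1295 i \sqrt{37} - 1455\right) \left(-103\right) = \left(-1455 + 1295 i \sqrt{37}\right) \left(-103\right) = 149865 - 133385 i \sqrt{37}$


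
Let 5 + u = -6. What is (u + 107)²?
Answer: 9216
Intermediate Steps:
u = -11 (u = -5 - 6 = -11)
(u + 107)² = (-11 + 107)² = 96² = 9216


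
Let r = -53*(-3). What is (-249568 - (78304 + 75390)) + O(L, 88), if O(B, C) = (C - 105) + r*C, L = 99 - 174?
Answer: -389287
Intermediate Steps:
r = 159
L = -75
O(B, C) = -105 + 160*C (O(B, C) = (C - 105) + 159*C = (-105 + C) + 159*C = -105 + 160*C)
(-249568 - (78304 + 75390)) + O(L, 88) = (-249568 - (78304 + 75390)) + (-105 + 160*88) = (-249568 - 1*153694) + (-105 + 14080) = (-249568 - 153694) + 13975 = -403262 + 13975 = -389287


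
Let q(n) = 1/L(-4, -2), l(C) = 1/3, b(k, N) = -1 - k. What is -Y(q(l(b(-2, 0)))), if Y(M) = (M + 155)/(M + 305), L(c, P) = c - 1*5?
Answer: -697/1372 ≈ -0.50802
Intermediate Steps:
L(c, P) = -5 + c (L(c, P) = c - 5 = -5 + c)
l(C) = ⅓
q(n) = -⅑ (q(n) = 1/(-5 - 4) = 1/(-9) = 1*(-⅑) = -⅑)
Y(M) = (155 + M)/(305 + M)
-Y(q(l(b(-2, 0)))) = -(155 - ⅑)/(305 - ⅑) = -1394/(2744/9*9) = -9*1394/(2744*9) = -1*697/1372 = -697/1372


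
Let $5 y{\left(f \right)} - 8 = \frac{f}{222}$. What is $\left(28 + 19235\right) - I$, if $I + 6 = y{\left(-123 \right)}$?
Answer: $\frac{7128979}{370} \approx 19268.0$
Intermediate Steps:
$y{\left(f \right)} = \frac{8}{5} + \frac{f}{1110}$ ($y{\left(f \right)} = \frac{8}{5} + \frac{f \frac{1}{222}}{5} = \frac{8}{5} + \frac{\frac{1}{222} f}{5} = \frac{8}{5} + \frac{f}{1110}$)
$I = - \frac{1669}{370}$ ($I = -6 + \left(\frac{8}{5} + \frac{1}{1110} \left(-123\right)\right) = -6 + \left(\frac{8}{5} - \frac{41}{370}\right) = -6 + \frac{551}{370} = - \frac{1669}{370} \approx -4.5108$)
$\left(28 + 19235\right) - I = \left(28 + 19235\right) - - \frac{1669}{370} = 19263 + \frac{1669}{370} = \frac{7128979}{370}$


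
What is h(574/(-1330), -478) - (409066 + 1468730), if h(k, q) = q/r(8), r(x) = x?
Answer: -7511423/4 ≈ -1.8779e+6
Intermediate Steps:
h(k, q) = q/8
h(574/(-1330), -478) - (409066 + 1468730) = (⅛)*(-478) - (409066 + 1468730) = -239/4 - 1*1877796 = -239/4 - 1877796 = -7511423/4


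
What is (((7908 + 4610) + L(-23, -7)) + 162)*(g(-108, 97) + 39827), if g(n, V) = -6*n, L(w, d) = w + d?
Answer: 512008750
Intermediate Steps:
L(w, d) = d + w
(((7908 + 4610) + L(-23, -7)) + 162)*(g(-108, 97) + 39827) = (((7908 + 4610) + (-7 - 23)) + 162)*(-6*(-108) + 39827) = ((12518 - 30) + 162)*(648 + 39827) = (12488 + 162)*40475 = 12650*40475 = 512008750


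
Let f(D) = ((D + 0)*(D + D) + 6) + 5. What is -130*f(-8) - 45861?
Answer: -63931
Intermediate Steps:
f(D) = 11 + 2*D² (f(D) = (D*(2*D) + 6) + 5 = (2*D² + 6) + 5 = (6 + 2*D²) + 5 = 11 + 2*D²)
-130*f(-8) - 45861 = -130*(11 + 2*(-8)²) - 45861 = -130*(11 + 2*64) - 45861 = -130*(11 + 128) - 45861 = -130*139 - 45861 = -18070 - 45861 = -63931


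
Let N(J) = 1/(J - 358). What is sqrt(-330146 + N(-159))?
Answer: I*sqrt(88244394711)/517 ≈ 574.58*I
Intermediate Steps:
N(J) = 1/(-358 + J)
sqrt(-330146 + N(-159)) = sqrt(-330146 + 1/(-358 - 159)) = sqrt(-330146 + 1/(-517)) = sqrt(-330146 - 1/517) = sqrt(-170685483/517) = I*sqrt(88244394711)/517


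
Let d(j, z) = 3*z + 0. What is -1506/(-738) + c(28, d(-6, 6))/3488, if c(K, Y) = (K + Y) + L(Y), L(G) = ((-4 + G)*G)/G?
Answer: 220717/107256 ≈ 2.0579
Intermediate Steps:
d(j, z) = 3*z
L(G) = -4 + G (L(G) = (G*(-4 + G))/G = -4 + G)
c(K, Y) = -4 + K + 2*Y (c(K, Y) = (K + Y) + (-4 + Y) = -4 + K + 2*Y)
-1506/(-738) + c(28, d(-6, 6))/3488 = -1506/(-738) + (-4 + 28 + 2*(3*6))/3488 = -1506*(-1/738) + (-4 + 28 + 2*18)*(1/3488) = 251/123 + (-4 + 28 + 36)*(1/3488) = 251/123 + 60*(1/3488) = 251/123 + 15/872 = 220717/107256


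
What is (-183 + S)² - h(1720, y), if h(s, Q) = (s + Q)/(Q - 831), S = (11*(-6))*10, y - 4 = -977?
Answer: 1282011543/1804 ≈ 7.1065e+5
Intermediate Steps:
y = -973 (y = 4 - 977 = -973)
S = -660 (S = -66*10 = -660)
h(s, Q) = (Q + s)/(-831 + Q)
(-183 + S)² - h(1720, y) = (-183 - 660)² - (-973 + 1720)/(-831 - 973) = (-843)² - 747/(-1804) = 710649 - (-1)*747/1804 = 710649 - 1*(-747/1804) = 710649 + 747/1804 = 1282011543/1804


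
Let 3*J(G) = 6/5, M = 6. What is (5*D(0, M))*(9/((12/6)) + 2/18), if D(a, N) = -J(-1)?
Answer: -83/9 ≈ -9.2222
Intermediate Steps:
J(G) = ⅖ (J(G) = (6/5)/3 = (6*(⅕))/3 = (⅓)*(6/5) = ⅖)
D(a, N) = -⅖ (D(a, N) = -1*⅖ = -⅖)
(5*D(0, M))*(9/((12/6)) + 2/18) = (5*(-⅖))*(9/((12/6)) + 2/18) = -2*(9/((12*(⅙))) + 2*(1/18)) = -2*(9/2 + ⅑) = -2*83/18 = -83/9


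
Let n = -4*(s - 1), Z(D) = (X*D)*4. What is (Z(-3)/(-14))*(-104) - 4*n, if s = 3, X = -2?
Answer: 1472/7 ≈ 210.29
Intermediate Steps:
Z(D) = -8*D (Z(D) = -2*D*4 = -8*D)
n = -8 (n = -4*(3 - 1) = -4*2 = -8)
(Z(-3)/(-14))*(-104) - 4*n = (-8*(-3)/(-14))*(-104) - 4*(-8) = (24*(-1/14))*(-104) + 32 = -12/7*(-104) + 32 = 1248/7 + 32 = 1472/7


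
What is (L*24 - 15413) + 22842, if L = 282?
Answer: 14197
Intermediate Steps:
(L*24 - 15413) + 22842 = (282*24 - 15413) + 22842 = (6768 - 15413) + 22842 = -8645 + 22842 = 14197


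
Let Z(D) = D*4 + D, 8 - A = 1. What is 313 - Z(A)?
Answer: 278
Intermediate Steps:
A = 7 (A = 8 - 1*1 = 8 - 1 = 7)
Z(D) = 5*D (Z(D) = 4*D + D = 5*D)
313 - Z(A) = 313 - 5*7 = 313 - 1*35 = 313 - 35 = 278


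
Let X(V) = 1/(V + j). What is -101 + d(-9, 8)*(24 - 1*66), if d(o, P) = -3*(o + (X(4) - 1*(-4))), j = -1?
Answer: -689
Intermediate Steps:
X(V) = 1/(-1 + V) (X(V) = 1/(V - 1) = 1/(-1 + V))
d(o, P) = -13 - 3*o (d(o, P) = -3*(o + (1/(-1 + 4) - 1*(-4))) = -3*(o + (1/3 + 4)) = -3*(o + (⅓ + 4)) = -3*(o + 13/3) = -3*(13/3 + o) = -13 - 3*o)
-101 + d(-9, 8)*(24 - 1*66) = -101 + (-13 - 3*(-9))*(24 - 1*66) = -101 + (-13 + 27)*(24 - 66) = -101 + 14*(-42) = -101 - 588 = -689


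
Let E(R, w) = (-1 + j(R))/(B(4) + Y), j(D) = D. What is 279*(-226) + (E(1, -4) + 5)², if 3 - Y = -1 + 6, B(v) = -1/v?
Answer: -63029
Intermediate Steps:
Y = -2 (Y = 3 - (-1 + 6) = 3 - 1*5 = 3 - 5 = -2)
E(R, w) = 4/9 - 4*R/9 (E(R, w) = (-1 + R)/(-1/4 - 2) = (-1 + R)/(-1*¼ - 2) = (-1 + R)/(-¼ - 2) = (-1 + R)/(-9/4) = (-1 + R)*(-4/9) = 4/9 - 4*R/9)
279*(-226) + (E(1, -4) + 5)² = 279*(-226) + ((4/9 - 4/9*1) + 5)² = -63054 + ((4/9 - 4/9) + 5)² = -63054 + (0 + 5)² = -63054 + 5² = -63054 + 25 = -63029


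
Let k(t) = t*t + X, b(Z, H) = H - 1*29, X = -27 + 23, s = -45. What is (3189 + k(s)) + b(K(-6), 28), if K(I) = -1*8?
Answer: 5209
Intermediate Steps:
K(I) = -8
X = -4
b(Z, H) = -29 + H (b(Z, H) = H - 29 = -29 + H)
k(t) = -4 + t² (k(t) = t*t - 4 = t² - 4 = -4 + t²)
(3189 + k(s)) + b(K(-6), 28) = (3189 + (-4 + (-45)²)) + (-29 + 28) = (3189 + (-4 + 2025)) - 1 = (3189 + 2021) - 1 = 5210 - 1 = 5209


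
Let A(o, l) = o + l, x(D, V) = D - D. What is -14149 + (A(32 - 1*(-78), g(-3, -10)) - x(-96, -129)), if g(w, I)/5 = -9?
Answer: -14084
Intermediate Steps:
x(D, V) = 0
g(w, I) = -45 (g(w, I) = 5*(-9) = -45)
A(o, l) = l + o
-14149 + (A(32 - 1*(-78), g(-3, -10)) - x(-96, -129)) = -14149 + ((-45 + (32 - 1*(-78))) - 1*0) = -14149 + ((-45 + (32 + 78)) + 0) = -14149 + ((-45 + 110) + 0) = -14149 + (65 + 0) = -14149 + 65 = -14084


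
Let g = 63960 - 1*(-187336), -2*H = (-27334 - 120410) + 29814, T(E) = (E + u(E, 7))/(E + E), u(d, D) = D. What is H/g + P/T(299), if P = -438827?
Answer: -32972356446163/38448288 ≈ -8.5758e+5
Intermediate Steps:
T(E) = (7 + E)/(2*E) (T(E) = (E + 7)/(E + E) = (7 + E)/((2*E)) = (7 + E)*(1/(2*E)) = (7 + E)/(2*E))
H = 58965 (H = -((-27334 - 120410) + 29814)/2 = -(-147744 + 29814)/2 = -½*(-117930) = 58965)
g = 251296 (g = 63960 + 187336 = 251296)
H/g + P/T(299) = 58965/251296 - 438827*598/(7 + 299) = 58965*(1/251296) - 438827/((½)*(1/299)*306) = 58965/251296 - 438827/153/299 = 58965/251296 - 438827*299/153 = 58965/251296 - 131209273/153 = -32972356446163/38448288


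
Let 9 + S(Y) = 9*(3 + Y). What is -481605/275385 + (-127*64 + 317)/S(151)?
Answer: -187613488/25280343 ≈ -7.4213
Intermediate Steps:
S(Y) = 18 + 9*Y (S(Y) = -9 + 9*(3 + Y) = -9 + (27 + 9*Y) = 18 + 9*Y)
-481605/275385 + (-127*64 + 317)/S(151) = -481605/275385 + (-127*64 + 317)/(18 + 9*151) = -481605*1/275385 + (-8128 + 317)/(18 + 1359) = -32107/18359 - 7811/1377 = -187613488/25280343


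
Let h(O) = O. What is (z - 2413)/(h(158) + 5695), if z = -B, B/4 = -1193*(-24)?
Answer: -116941/5853 ≈ -19.980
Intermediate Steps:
B = 114528 (B = 4*(-1193*(-24)) = 4*28632 = 114528)
z = -114528 (z = -1*114528 = -114528)
(z - 2413)/(h(158) + 5695) = (-114528 - 2413)/(158 + 5695) = -116941/5853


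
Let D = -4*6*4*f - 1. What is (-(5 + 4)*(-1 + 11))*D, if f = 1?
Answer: 8730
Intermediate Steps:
D = -97 (D = -4*6*4 - 1 = -96 - 1 = -97)
(-(5 + 4)*(-1 + 11))*D = -(5 + 4)*(-1 + 11)*(-97) = -9*10*(-97) = -1*90*(-97) = -90*(-97) = 8730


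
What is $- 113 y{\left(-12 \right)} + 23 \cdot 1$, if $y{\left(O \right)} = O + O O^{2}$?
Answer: $196643$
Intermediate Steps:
$y{\left(O \right)} = O + O^{3}$
$- 113 y{\left(-12 \right)} + 23 \cdot 1 = - 113 \left(-12 + \left(-12\right)^{3}\right) + 23 \cdot 1 = - 113 \left(-12 - 1728\right) + 23 = \left(-113\right) \left(-1740\right) + 23 = 196620 + 23 = 196643$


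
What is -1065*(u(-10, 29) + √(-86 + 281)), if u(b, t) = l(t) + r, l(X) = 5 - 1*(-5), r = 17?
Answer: -28755 - 1065*√195 ≈ -43627.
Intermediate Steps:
l(X) = 10 (l(X) = 5 + 5 = 10)
u(b, t) = 27 (u(b, t) = 10 + 17 = 27)
-1065*(u(-10, 29) + √(-86 + 281)) = -1065*(27 + √(-86 + 281)) = -1065*(27 + √195) = -28755 - 1065*√195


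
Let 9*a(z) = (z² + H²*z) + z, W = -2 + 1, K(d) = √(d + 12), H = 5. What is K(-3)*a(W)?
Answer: -25/3 ≈ -8.3333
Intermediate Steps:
K(d) = √(12 + d)
W = -1
a(z) = z²/9 + 26*z/9 (a(z) = ((z² + 5²*z) + z)/9 = ((z² + 25*z) + z)/9 = (z² + 26*z)/9 = z²/9 + 26*z/9)
K(-3)*a(W) = √(12 - 3)*((⅑)*(-1)*(26 - 1)) = √9*((⅑)*(-1)*25) = 3*(-25/9) = -25/3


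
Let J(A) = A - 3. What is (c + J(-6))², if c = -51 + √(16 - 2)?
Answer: (60 - √14)² ≈ 3165.0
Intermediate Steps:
J(A) = -3 + A
c = -51 + √14 ≈ -47.258
(c + J(-6))² = ((-51 + √14) + (-3 - 6))² = ((-51 + √14) - 9)² = (-60 + √14)²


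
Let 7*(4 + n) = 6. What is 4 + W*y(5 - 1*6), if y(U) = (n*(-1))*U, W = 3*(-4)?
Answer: 292/7 ≈ 41.714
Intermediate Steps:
n = -22/7 (n = -4 + (1/7)*6 = -4 + 6/7 = -22/7 ≈ -3.1429)
W = -12
y(U) = 22*U/7 (y(U) = (-22/7*(-1))*U = 22*U/7)
4 + W*y(5 - 1*6) = 4 - 264*(5 - 1*6)/7 = 4 - 264*(5 - 6)/7 = 4 - 264*(-1)/7 = 4 - 12*(-22/7) = 4 + 264/7 = 292/7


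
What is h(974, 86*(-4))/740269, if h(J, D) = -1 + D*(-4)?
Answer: 1375/740269 ≈ 0.0018574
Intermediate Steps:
h(J, D) = -1 - 4*D
h(974, 86*(-4))/740269 = (-1 - 344*(-4))/740269 = (-1 - 4*(-344))*(1/740269) = (-1 + 1376)*(1/740269) = 1375*(1/740269) = 1375/740269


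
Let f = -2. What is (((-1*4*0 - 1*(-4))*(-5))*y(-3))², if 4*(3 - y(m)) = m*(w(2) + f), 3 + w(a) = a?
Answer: 225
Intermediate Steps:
w(a) = -3 + a
y(m) = 3 + 3*m/4 (y(m) = 3 - m*((-3 + 2) - 2)/4 = 3 - m*(-1 - 2)/4 = 3 - m*(-3)/4 = 3 - (-3)*m/4 = 3 + 3*m/4)
(((-1*4*0 - 1*(-4))*(-5))*y(-3))² = (((-1*4*0 - 1*(-4))*(-5))*(3 + (¾)*(-3)))² = (((-4*0 + 4)*(-5))*(3 - 9/4))² = (((0 + 4)*(-5))*(¾))² = ((4*(-5))*(¾))² = (-20*¾)² = (-15)² = 225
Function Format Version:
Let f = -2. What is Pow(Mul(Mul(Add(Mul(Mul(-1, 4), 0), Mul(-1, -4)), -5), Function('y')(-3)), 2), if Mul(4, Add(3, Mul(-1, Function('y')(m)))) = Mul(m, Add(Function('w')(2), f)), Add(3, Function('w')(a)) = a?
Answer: 225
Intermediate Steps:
Function('w')(a) = Add(-3, a)
Function('y')(m) = Add(3, Mul(Rational(3, 4), m)) (Function('y')(m) = Add(3, Mul(Rational(-1, 4), Mul(m, Add(Add(-3, 2), -2)))) = Add(3, Mul(Rational(-1, 4), Mul(m, Add(-1, -2)))) = Add(3, Mul(Rational(-1, 4), Mul(m, -3))) = Add(3, Mul(Rational(-1, 4), Mul(-3, m))) = Add(3, Mul(Rational(3, 4), m)))
Pow(Mul(Mul(Add(Mul(Mul(-1, 4), 0), Mul(-1, -4)), -5), Function('y')(-3)), 2) = Pow(Mul(Mul(Add(Mul(Mul(-1, 4), 0), Mul(-1, -4)), -5), Add(3, Mul(Rational(3, 4), -3))), 2) = Pow(Mul(Mul(Add(Mul(-4, 0), 4), -5), Add(3, Rational(-9, 4))), 2) = Pow(Mul(Mul(Add(0, 4), -5), Rational(3, 4)), 2) = Pow(Mul(Mul(4, -5), Rational(3, 4)), 2) = Pow(Mul(-20, Rational(3, 4)), 2) = Pow(-15, 2) = 225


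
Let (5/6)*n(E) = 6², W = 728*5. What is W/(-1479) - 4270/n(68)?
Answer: -5393815/53244 ≈ -101.30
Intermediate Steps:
W = 3640
n(E) = 216/5 (n(E) = (6/5)*6² = (6/5)*36 = 216/5)
W/(-1479) - 4270/n(68) = 3640/(-1479) - 4270/216/5 = 3640*(-1/1479) - 4270*5/216 = -3640/1479 - 10675/108 = -5393815/53244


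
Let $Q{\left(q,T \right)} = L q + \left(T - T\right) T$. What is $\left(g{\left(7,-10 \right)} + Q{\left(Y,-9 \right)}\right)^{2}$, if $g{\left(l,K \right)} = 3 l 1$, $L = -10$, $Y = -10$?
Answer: $14641$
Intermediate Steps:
$Q{\left(q,T \right)} = - 10 q$ ($Q{\left(q,T \right)} = - 10 q + \left(T - T\right) T = - 10 q + 0 T = - 10 q + 0 = - 10 q$)
$g{\left(l,K \right)} = 3 l$
$\left(g{\left(7,-10 \right)} + Q{\left(Y,-9 \right)}\right)^{2} = \left(3 \cdot 7 - -100\right)^{2} = \left(21 + 100\right)^{2} = 121^{2} = 14641$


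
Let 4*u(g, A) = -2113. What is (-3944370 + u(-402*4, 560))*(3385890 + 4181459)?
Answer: -119409687308957/4 ≈ -2.9852e+13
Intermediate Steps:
u(g, A) = -2113/4 (u(g, A) = (¼)*(-2113) = -2113/4)
(-3944370 + u(-402*4, 560))*(3385890 + 4181459) = (-3944370 - 2113/4)*(3385890 + 4181459) = -15779593/4*7567349 = -119409687308957/4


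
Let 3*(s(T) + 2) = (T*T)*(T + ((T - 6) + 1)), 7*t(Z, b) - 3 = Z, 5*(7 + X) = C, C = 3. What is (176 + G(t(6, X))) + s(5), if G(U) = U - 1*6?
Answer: 4430/21 ≈ 210.95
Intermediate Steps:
X = -32/5 (X = -7 + (⅕)*3 = -7 + ⅗ = -32/5 ≈ -6.4000)
t(Z, b) = 3/7 + Z/7
G(U) = -6 + U (G(U) = U - 6 = -6 + U)
s(T) = -2 + T²*(-5 + 2*T)/3 (s(T) = -2 + ((T*T)*(T + ((T - 6) + 1)))/3 = -2 + (T²*(T + ((-6 + T) + 1)))/3 = -2 + (T²*(T + (-5 + T)))/3 = -2 + (T²*(-5 + 2*T))/3 = -2 + T²*(-5 + 2*T)/3)
(176 + G(t(6, X))) + s(5) = (176 + (-6 + (3/7 + (⅐)*6))) + (-2 - 5/3*5² + (⅔)*5³) = (176 + (-6 + (3/7 + 6/7))) + (-2 - 5/3*25 + (⅔)*125) = (176 + (-6 + 9/7)) + (-2 - 125/3 + 250/3) = (176 - 33/7) + 119/3 = 1199/7 + 119/3 = 4430/21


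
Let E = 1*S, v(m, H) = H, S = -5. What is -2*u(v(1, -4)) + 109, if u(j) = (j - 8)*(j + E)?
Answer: -107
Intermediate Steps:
E = -5 (E = 1*(-5) = -5)
u(j) = (-8 + j)*(-5 + j) (u(j) = (j - 8)*(j - 5) = (-8 + j)*(-5 + j))
-2*u(v(1, -4)) + 109 = -2*(40 + (-4)² - 13*(-4)) + 109 = -2*(40 + 16 + 52) + 109 = -2*108 + 109 = -216 + 109 = -107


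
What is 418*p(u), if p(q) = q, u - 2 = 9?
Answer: 4598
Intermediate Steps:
u = 11 (u = 2 + 9 = 11)
418*p(u) = 418*11 = 4598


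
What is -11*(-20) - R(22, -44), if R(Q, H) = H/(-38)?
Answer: 4158/19 ≈ 218.84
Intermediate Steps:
R(Q, H) = -H/38 (R(Q, H) = H*(-1/38) = -H/38)
-11*(-20) - R(22, -44) = -11*(-20) - (-1)*(-44)/38 = 220 - 1*22/19 = 220 - 22/19 = 4158/19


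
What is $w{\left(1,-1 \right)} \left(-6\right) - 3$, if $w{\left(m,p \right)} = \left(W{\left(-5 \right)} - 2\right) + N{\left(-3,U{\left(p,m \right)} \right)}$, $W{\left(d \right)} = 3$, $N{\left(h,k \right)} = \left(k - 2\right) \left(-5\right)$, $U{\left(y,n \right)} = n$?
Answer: $-39$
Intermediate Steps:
$N{\left(h,k \right)} = 10 - 5 k$ ($N{\left(h,k \right)} = \left(-2 + k\right) \left(-5\right) = 10 - 5 k$)
$w{\left(m,p \right)} = 11 - 5 m$ ($w{\left(m,p \right)} = \left(3 - 2\right) - \left(-10 + 5 m\right) = 1 - \left(-10 + 5 m\right) = 11 - 5 m$)
$w{\left(1,-1 \right)} \left(-6\right) - 3 = \left(11 - 5\right) \left(-6\right) - 3 = 6 \left(-6\right) - 3 = -36 - 3 = -39$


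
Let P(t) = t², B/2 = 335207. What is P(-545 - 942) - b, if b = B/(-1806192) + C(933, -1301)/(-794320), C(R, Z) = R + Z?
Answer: 99136011834655787/44834200920 ≈ 2.2112e+6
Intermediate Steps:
B = 670414 (B = 2*335207 = 670414)
b = -16620580307/44834200920 (b = 670414/(-1806192) + (933 - 1301)/(-794320) = 670414*(-1/1806192) - 368*(-1/794320) = -335207/903096 + 23/49645 = -16620580307/44834200920 ≈ -0.37071)
P(-545 - 942) - b = (-545 - 942)² - 1*(-16620580307/44834200920) = (-1487)² + 16620580307/44834200920 = 2211169 + 16620580307/44834200920 = 99136011834655787/44834200920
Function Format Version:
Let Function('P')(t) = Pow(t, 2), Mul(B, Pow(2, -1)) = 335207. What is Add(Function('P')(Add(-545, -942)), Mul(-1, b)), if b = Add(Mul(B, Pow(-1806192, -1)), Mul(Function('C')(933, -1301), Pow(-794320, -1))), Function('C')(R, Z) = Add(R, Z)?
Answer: Rational(99136011834655787, 44834200920) ≈ 2.2112e+6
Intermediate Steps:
B = 670414 (B = Mul(2, 335207) = 670414)
b = Rational(-16620580307, 44834200920) (b = Add(Mul(670414, Pow(-1806192, -1)), Mul(Add(933, -1301), Pow(-794320, -1))) = Add(Mul(670414, Rational(-1, 1806192)), Mul(-368, Rational(-1, 794320))) = Add(Rational(-335207, 903096), Rational(23, 49645)) = Rational(-16620580307, 44834200920) ≈ -0.37071)
Add(Function('P')(Add(-545, -942)), Mul(-1, b)) = Add(Pow(Add(-545, -942), 2), Mul(-1, Rational(-16620580307, 44834200920))) = Add(Pow(-1487, 2), Rational(16620580307, 44834200920)) = Add(2211169, Rational(16620580307, 44834200920)) = Rational(99136011834655787, 44834200920)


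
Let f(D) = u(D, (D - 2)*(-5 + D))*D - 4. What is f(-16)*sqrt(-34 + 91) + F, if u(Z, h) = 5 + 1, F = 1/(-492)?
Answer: -1/492 - 100*sqrt(57) ≈ -754.99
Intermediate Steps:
F = -1/492 ≈ -0.0020325
u(Z, h) = 6
f(D) = -4 + 6*D (f(D) = 6*D - 4 = -4 + 6*D)
f(-16)*sqrt(-34 + 91) + F = (-4 + 6*(-16))*sqrt(-34 + 91) - 1/492 = (-4 - 96)*sqrt(57) - 1/492 = -100*sqrt(57) - 1/492 = -1/492 - 100*sqrt(57)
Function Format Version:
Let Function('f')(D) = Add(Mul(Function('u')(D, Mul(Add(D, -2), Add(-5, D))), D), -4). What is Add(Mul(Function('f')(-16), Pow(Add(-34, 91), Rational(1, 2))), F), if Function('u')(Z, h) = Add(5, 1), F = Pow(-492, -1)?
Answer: Add(Rational(-1, 492), Mul(-100, Pow(57, Rational(1, 2)))) ≈ -754.99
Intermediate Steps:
F = Rational(-1, 492) ≈ -0.0020325
Function('u')(Z, h) = 6
Function('f')(D) = Add(-4, Mul(6, D)) (Function('f')(D) = Add(Mul(6, D), -4) = Add(-4, Mul(6, D)))
Add(Mul(Function('f')(-16), Pow(Add(-34, 91), Rational(1, 2))), F) = Add(Mul(Add(-4, Mul(6, -16)), Pow(Add(-34, 91), Rational(1, 2))), Rational(-1, 492)) = Add(Mul(Add(-4, -96), Pow(57, Rational(1, 2))), Rational(-1, 492)) = Add(Mul(-100, Pow(57, Rational(1, 2))), Rational(-1, 492)) = Add(Rational(-1, 492), Mul(-100, Pow(57, Rational(1, 2))))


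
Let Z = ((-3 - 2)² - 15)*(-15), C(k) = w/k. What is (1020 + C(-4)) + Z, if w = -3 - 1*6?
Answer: 3489/4 ≈ 872.25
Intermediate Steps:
w = -9 (w = -3 - 6 = -9)
C(k) = -9/k
Z = -150 (Z = ((-5)² - 15)*(-15) = (25 - 15)*(-15) = 10*(-15) = -150)
(1020 + C(-4)) + Z = (1020 - 9/(-4)) - 150 = (1020 - 9*(-¼)) - 150 = (1020 + 9/4) - 150 = 4089/4 - 150 = 3489/4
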